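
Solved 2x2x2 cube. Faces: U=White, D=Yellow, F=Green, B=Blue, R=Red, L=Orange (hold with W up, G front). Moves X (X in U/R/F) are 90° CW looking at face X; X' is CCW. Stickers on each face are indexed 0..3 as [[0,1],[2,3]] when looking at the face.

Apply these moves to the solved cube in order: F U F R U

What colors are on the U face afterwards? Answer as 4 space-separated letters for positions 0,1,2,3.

Answer: Y O R W

Derivation:
After move 1 (F): F=GGGG U=WWOO R=WRWR D=RRYY L=OYOY
After move 2 (U): U=OWOW F=WRGG R=BBWR B=OYBB L=GGOY
After move 3 (F): F=GWGR U=OWYG R=OBWR D=WBYY L=GROR
After move 4 (R): R=WORB U=OWYR F=GBGY D=WBYO B=GYWB
After move 5 (U): U=YORW F=WOGY R=GYRB B=GRWB L=GBOR
Query: U face = YORW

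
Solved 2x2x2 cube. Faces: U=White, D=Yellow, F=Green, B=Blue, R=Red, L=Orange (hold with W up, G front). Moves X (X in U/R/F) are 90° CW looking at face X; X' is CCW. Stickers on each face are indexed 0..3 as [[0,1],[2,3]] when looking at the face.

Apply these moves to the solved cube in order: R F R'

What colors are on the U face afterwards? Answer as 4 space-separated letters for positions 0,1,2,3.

After move 1 (R): R=RRRR U=WGWG F=GYGY D=YBYB B=WBWB
After move 2 (F): F=GGYY U=WGOO R=WRGR D=RRYB L=OYOB
After move 3 (R'): R=RRWG U=WWOW F=GGYO D=RGYY B=BBRB
Query: U face = WWOW

Answer: W W O W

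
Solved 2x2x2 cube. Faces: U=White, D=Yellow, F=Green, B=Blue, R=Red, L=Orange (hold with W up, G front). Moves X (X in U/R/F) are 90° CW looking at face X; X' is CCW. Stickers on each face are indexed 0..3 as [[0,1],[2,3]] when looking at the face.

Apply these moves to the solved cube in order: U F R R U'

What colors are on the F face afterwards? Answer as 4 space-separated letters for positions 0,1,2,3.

After move 1 (U): U=WWWW F=RRGG R=BBRR B=OOBB L=GGOO
After move 2 (F): F=GRGR U=WWOG R=WBWR D=RBYY L=GYOY
After move 3 (R): R=WWRB U=WROR F=GBGY D=RBYO B=GOWB
After move 4 (R): R=RWBW U=WBOY F=GBGO D=RWYG B=RORB
After move 5 (U'): U=BYWO F=GYGO R=GBBW B=RWRB L=ROOY
Query: F face = GYGO

Answer: G Y G O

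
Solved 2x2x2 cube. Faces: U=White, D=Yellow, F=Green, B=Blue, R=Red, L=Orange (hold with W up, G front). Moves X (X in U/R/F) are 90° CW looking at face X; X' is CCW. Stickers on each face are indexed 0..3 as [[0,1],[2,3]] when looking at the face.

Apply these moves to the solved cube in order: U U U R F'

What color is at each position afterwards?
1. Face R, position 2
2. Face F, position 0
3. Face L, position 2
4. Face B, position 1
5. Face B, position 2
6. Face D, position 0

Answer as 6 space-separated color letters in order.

After move 1 (U): U=WWWW F=RRGG R=BBRR B=OOBB L=GGOO
After move 2 (U): U=WWWW F=BBGG R=OORR B=GGBB L=RROO
After move 3 (U): U=WWWW F=OOGG R=GGRR B=RRBB L=BBOO
After move 4 (R): R=RGRG U=WOWG F=OYGY D=YBYR B=WRWB
After move 5 (F'): F=YYOG U=WORR R=BGYG D=BOYR L=BGOW
Query 1: R[2] = Y
Query 2: F[0] = Y
Query 3: L[2] = O
Query 4: B[1] = R
Query 5: B[2] = W
Query 6: D[0] = B

Answer: Y Y O R W B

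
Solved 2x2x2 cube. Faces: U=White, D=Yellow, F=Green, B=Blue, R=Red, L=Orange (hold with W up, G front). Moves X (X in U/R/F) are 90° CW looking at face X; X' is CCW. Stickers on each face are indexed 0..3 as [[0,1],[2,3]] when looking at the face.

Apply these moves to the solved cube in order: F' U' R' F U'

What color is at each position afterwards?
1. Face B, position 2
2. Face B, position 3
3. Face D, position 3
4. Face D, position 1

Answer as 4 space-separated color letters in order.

After move 1 (F'): F=GGGG U=WWRR R=YRYR D=OOYY L=OWOW
After move 2 (U'): U=WRWR F=OWGG R=GGYR B=YRBB L=BBOW
After move 3 (R'): R=GRGY U=WBWY F=ORGR D=OWYG B=YROB
After move 4 (F): F=GORR U=WBWB R=WRYY D=GGYG L=BOOW
After move 5 (U'): U=BBWW F=BORR R=GOYY B=WROB L=YROW
Query 1: B[2] = O
Query 2: B[3] = B
Query 3: D[3] = G
Query 4: D[1] = G

Answer: O B G G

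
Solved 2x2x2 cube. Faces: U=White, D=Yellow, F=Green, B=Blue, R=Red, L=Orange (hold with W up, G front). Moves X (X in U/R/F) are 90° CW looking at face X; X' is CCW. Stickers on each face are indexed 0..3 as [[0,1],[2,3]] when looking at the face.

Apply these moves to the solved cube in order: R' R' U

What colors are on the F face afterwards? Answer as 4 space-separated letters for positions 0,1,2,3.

After move 1 (R'): R=RRRR U=WBWB F=GWGW D=YGYG B=YBYB
After move 2 (R'): R=RRRR U=WYWY F=GBGB D=YWYW B=GBGB
After move 3 (U): U=WWYY F=RRGB R=GBRR B=OOGB L=GBOO
Query: F face = RRGB

Answer: R R G B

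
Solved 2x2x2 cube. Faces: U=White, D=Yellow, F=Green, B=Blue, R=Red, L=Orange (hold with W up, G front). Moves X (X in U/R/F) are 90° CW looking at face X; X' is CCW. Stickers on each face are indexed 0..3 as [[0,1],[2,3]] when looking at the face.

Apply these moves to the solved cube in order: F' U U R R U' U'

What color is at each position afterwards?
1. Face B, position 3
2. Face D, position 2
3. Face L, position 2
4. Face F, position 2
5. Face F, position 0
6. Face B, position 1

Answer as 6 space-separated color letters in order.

Answer: B Y O G G B

Derivation:
After move 1 (F'): F=GGGG U=WWRR R=YRYR D=OOYY L=OWOW
After move 2 (U): U=RWRW F=YRGG R=BBYR B=OWBB L=GGOW
After move 3 (U): U=RRWW F=BBGG R=OWYR B=GGBB L=YROW
After move 4 (R): R=YORW U=RBWG F=BOGY D=OBYG B=WGRB
After move 5 (R): R=RYWO U=ROWY F=BBGG D=ORYW B=GGBB
After move 6 (U'): U=OYRW F=YRGG R=BBWO B=RYBB L=GGOW
After move 7 (U'): U=YWOR F=GGGG R=YRWO B=BBBB L=RYOW
Query 1: B[3] = B
Query 2: D[2] = Y
Query 3: L[2] = O
Query 4: F[2] = G
Query 5: F[0] = G
Query 6: B[1] = B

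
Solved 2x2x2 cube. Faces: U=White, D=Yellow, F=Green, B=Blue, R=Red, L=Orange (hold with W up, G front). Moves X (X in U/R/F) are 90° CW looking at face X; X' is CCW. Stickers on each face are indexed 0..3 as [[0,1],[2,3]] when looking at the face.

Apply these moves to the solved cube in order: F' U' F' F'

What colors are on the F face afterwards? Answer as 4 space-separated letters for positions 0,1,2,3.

After move 1 (F'): F=GGGG U=WWRR R=YRYR D=OOYY L=OWOW
After move 2 (U'): U=WRWR F=OWGG R=GGYR B=YRBB L=BBOW
After move 3 (F'): F=WGOG U=WRGY R=OGOR D=BWYY L=BROW
After move 4 (F'): F=GGWO U=WROO R=WGBR D=RWYY L=BYOG
Query: F face = GGWO

Answer: G G W O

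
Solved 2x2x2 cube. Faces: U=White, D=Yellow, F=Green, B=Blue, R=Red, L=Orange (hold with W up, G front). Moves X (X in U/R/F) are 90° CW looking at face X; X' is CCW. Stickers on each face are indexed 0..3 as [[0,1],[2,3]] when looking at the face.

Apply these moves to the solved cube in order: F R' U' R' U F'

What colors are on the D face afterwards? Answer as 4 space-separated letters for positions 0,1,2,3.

Answer: B Y Y O

Derivation:
After move 1 (F): F=GGGG U=WWOO R=WRWR D=RRYY L=OYOY
After move 2 (R'): R=RRWW U=WBOB F=GWGO D=RGYG B=YBRB
After move 3 (U'): U=BBWO F=OYGO R=GWWW B=RRRB L=YBOY
After move 4 (R'): R=WWGW U=BRWR F=OBGO D=RYYO B=GRGB
After move 5 (U): U=WBRR F=WWGO R=GRGW B=YBGB L=OBOY
After move 6 (F'): F=WOWG U=WBGG R=YRRW D=BYYO L=OROR
Query: D face = BYYO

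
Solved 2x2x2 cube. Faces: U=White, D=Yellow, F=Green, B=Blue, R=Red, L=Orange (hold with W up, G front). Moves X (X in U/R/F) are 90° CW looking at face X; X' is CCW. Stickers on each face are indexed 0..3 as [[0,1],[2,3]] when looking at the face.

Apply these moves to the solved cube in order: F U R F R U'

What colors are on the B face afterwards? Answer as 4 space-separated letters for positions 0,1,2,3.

After move 1 (F): F=GGGG U=WWOO R=WRWR D=RRYY L=OYOY
After move 2 (U): U=OWOW F=WRGG R=BBWR B=OYBB L=GGOY
After move 3 (R): R=WBRB U=OROG F=WRGY D=RBYO B=WYWB
After move 4 (F): F=GWYR U=ORYG R=OBGB D=RWYO L=GROB
After move 5 (R): R=GOBB U=OWYR F=GWYO D=RWYW B=GYRB
After move 6 (U'): U=WROY F=GRYO R=GWBB B=GORB L=GYOB
Query: B face = GORB

Answer: G O R B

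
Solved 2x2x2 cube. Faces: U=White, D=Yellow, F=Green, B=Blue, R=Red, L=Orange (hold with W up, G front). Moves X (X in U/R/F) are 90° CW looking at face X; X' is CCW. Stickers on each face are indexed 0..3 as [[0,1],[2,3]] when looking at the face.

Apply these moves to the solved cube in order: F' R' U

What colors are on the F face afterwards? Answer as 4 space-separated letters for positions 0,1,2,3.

Answer: R R G R

Derivation:
After move 1 (F'): F=GGGG U=WWRR R=YRYR D=OOYY L=OWOW
After move 2 (R'): R=RRYY U=WBRB F=GWGR D=OGYG B=YBOB
After move 3 (U): U=RWBB F=RRGR R=YBYY B=OWOB L=GWOW
Query: F face = RRGR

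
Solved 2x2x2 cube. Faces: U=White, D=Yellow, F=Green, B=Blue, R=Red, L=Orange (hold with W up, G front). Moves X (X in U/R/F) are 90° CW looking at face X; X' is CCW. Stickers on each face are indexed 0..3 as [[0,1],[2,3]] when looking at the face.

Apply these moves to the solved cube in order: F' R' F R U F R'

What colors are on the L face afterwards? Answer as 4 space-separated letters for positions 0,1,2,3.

After move 1 (F'): F=GGGG U=WWRR R=YRYR D=OOYY L=OWOW
After move 2 (R'): R=RRYY U=WBRB F=GWGR D=OGYG B=YBOB
After move 3 (F): F=GGRW U=WBWW R=RRBY D=YRYG L=OOOG
After move 4 (R): R=BRYR U=WGWW F=GRRG D=YOYY B=WBBB
After move 5 (U): U=WWWG F=BRRG R=WBYR B=OOBB L=GROG
After move 6 (F): F=RBGR U=WWGR R=WBGR D=YWYY L=GYOO
After move 7 (R'): R=BRWG U=WBGO F=RWGR D=YBYR B=YOWB
Query: L face = GYOO

Answer: G Y O O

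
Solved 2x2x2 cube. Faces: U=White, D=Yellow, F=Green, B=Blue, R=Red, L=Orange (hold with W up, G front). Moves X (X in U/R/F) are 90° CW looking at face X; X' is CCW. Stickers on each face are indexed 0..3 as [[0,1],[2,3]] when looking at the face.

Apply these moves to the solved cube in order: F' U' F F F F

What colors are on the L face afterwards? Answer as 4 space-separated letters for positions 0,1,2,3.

After move 1 (F'): F=GGGG U=WWRR R=YRYR D=OOYY L=OWOW
After move 2 (U'): U=WRWR F=OWGG R=GGYR B=YRBB L=BBOW
After move 3 (F): F=GOGW U=WRWB R=WGRR D=YGYY L=BOOO
After move 4 (F): F=GGWO U=WROO R=WGBR D=RWYY L=BYOG
After move 5 (F): F=WGOG U=WRGY R=OGOR D=BWYY L=BROW
After move 6 (F): F=OWGG U=WRWR R=GGYR D=OOYY L=BBOW
Query: L face = BBOW

Answer: B B O W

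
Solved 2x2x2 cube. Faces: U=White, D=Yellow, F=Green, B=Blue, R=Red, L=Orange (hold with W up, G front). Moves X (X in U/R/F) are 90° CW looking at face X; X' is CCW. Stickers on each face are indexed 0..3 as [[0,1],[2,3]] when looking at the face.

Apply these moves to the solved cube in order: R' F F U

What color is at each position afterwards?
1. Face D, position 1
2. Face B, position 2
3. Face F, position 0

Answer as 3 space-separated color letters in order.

After move 1 (R'): R=RRRR U=WBWB F=GWGW D=YGYG B=YBYB
After move 2 (F): F=GGWW U=WBOO R=WRBR D=RRYG L=OYOG
After move 3 (F): F=WGWG U=WBGY R=OROR D=BWYG L=OROR
After move 4 (U): U=GWYB F=ORWG R=YBOR B=ORYB L=WGOR
Query 1: D[1] = W
Query 2: B[2] = Y
Query 3: F[0] = O

Answer: W Y O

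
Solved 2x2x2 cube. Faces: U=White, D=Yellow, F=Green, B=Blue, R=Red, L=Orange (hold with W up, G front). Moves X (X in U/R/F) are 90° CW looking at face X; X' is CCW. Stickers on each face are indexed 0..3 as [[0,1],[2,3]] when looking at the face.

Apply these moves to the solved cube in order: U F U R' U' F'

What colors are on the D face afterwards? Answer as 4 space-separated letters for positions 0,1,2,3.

Answer: Y Y Y R

Derivation:
After move 1 (U): U=WWWW F=RRGG R=BBRR B=OOBB L=GGOO
After move 2 (F): F=GRGR U=WWOG R=WBWR D=RBYY L=GYOY
After move 3 (U): U=OWGW F=WBGR R=OOWR B=GYBB L=GROY
After move 4 (R'): R=OROW U=OBGG F=WWGW D=RBYR B=YYBB
After move 5 (U'): U=BGOG F=GRGW R=WWOW B=ORBB L=YYOY
After move 6 (F'): F=RWGG U=BGWO R=BWRW D=YYYR L=YGOO
Query: D face = YYYR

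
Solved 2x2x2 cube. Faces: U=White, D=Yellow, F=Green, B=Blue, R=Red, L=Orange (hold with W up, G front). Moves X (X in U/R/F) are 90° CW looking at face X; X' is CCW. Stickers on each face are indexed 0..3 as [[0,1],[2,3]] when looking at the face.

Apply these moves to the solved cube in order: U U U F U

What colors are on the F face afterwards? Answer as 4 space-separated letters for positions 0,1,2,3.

After move 1 (U): U=WWWW F=RRGG R=BBRR B=OOBB L=GGOO
After move 2 (U): U=WWWW F=BBGG R=OORR B=GGBB L=RROO
After move 3 (U): U=WWWW F=OOGG R=GGRR B=RRBB L=BBOO
After move 4 (F): F=GOGO U=WWOB R=WGWR D=RGYY L=BYOY
After move 5 (U): U=OWBW F=WGGO R=RRWR B=BYBB L=GOOY
Query: F face = WGGO

Answer: W G G O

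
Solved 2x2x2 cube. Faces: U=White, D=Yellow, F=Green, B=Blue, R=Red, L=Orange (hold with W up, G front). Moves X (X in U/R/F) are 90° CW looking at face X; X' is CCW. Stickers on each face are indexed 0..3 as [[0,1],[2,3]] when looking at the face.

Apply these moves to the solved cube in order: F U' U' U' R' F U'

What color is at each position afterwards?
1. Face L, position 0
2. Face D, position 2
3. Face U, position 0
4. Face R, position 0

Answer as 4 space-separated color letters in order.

After move 1 (F): F=GGGG U=WWOO R=WRWR D=RRYY L=OYOY
After move 2 (U'): U=WOWO F=OYGG R=GGWR B=WRBB L=BBOY
After move 3 (U'): U=OOWW F=BBGG R=OYWR B=GGBB L=WROY
After move 4 (U'): U=OWOW F=WRGG R=BBWR B=OYBB L=GGOY
After move 5 (R'): R=BRBW U=OBOO F=WWGW D=RRYG B=YYRB
After move 6 (F): F=GWWW U=OBYG R=OROW D=BBYG L=GROR
After move 7 (U'): U=BGOY F=GRWW R=GWOW B=ORRB L=YYOR
Query 1: L[0] = Y
Query 2: D[2] = Y
Query 3: U[0] = B
Query 4: R[0] = G

Answer: Y Y B G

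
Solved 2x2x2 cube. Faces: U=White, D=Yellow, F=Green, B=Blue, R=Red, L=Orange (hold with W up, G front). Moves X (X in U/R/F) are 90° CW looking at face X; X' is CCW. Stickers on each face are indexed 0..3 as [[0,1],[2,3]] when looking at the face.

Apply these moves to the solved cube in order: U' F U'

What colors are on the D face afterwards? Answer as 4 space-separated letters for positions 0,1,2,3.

Answer: R G Y Y

Derivation:
After move 1 (U'): U=WWWW F=OOGG R=GGRR B=RRBB L=BBOO
After move 2 (F): F=GOGO U=WWOB R=WGWR D=RGYY L=BYOY
After move 3 (U'): U=WBWO F=BYGO R=GOWR B=WGBB L=RROY
Query: D face = RGYY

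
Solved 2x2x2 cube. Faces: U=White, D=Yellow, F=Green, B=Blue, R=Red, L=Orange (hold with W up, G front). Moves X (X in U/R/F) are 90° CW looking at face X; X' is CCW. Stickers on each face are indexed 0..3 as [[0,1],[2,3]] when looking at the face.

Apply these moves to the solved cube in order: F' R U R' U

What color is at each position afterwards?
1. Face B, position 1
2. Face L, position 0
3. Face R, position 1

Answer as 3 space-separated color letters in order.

After move 1 (F'): F=GGGG U=WWRR R=YRYR D=OOYY L=OWOW
After move 2 (R): R=YYRR U=WGRG F=GOGY D=OBYB B=RBWB
After move 3 (U): U=RWGG F=YYGY R=RBRR B=OWWB L=GOOW
After move 4 (R'): R=BRRR U=RWGO F=YWGG D=OYYY B=BWBB
After move 5 (U): U=GROW F=BRGG R=BWRR B=GOBB L=YWOW
Query 1: B[1] = O
Query 2: L[0] = Y
Query 3: R[1] = W

Answer: O Y W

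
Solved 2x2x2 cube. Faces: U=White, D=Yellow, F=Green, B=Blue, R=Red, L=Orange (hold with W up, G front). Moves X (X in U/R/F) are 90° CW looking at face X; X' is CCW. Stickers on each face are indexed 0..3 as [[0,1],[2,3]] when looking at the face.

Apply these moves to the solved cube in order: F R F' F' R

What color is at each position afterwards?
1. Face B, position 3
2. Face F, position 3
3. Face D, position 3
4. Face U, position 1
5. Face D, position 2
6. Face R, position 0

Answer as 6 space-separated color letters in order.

Answer: B B O G Y Y

Derivation:
After move 1 (F): F=GGGG U=WWOO R=WRWR D=RRYY L=OYOY
After move 2 (R): R=WWRR U=WGOG F=GRGY D=RBYB B=OBWB
After move 3 (F'): F=RYGG U=WGWR R=BWRR D=YYYB L=OGOO
After move 4 (F'): F=YGRG U=WGBR R=YWYR D=GOYB L=OROW
After move 5 (R): R=YYRW U=WGBG F=YORB D=GWYO B=RBGB
Query 1: B[3] = B
Query 2: F[3] = B
Query 3: D[3] = O
Query 4: U[1] = G
Query 5: D[2] = Y
Query 6: R[0] = Y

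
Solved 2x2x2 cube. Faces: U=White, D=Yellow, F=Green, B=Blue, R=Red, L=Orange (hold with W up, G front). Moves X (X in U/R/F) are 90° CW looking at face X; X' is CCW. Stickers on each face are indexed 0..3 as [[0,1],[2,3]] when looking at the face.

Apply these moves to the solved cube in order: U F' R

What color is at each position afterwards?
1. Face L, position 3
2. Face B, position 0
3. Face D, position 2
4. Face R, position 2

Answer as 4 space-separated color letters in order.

Answer: W R Y R

Derivation:
After move 1 (U): U=WWWW F=RRGG R=BBRR B=OOBB L=GGOO
After move 2 (F'): F=RGRG U=WWBR R=YBYR D=GOYY L=GWOW
After move 3 (R): R=YYRB U=WGBG F=RORY D=GBYO B=ROWB
Query 1: L[3] = W
Query 2: B[0] = R
Query 3: D[2] = Y
Query 4: R[2] = R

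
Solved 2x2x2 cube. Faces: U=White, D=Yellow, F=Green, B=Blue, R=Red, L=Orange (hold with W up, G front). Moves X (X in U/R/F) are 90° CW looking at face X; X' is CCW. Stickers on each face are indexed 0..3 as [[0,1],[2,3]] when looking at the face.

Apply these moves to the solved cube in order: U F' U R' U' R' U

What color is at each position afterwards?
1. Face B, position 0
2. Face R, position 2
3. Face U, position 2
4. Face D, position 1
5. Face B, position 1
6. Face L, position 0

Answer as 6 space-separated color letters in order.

Answer: Y Y O G W R

Derivation:
After move 1 (U): U=WWWW F=RRGG R=BBRR B=OOBB L=GGOO
After move 2 (F'): F=RGRG U=WWBR R=YBYR D=GOYY L=GWOW
After move 3 (U): U=BWRW F=YBRG R=OOYR B=GWBB L=RGOW
After move 4 (R'): R=OROY U=BBRG F=YWRW D=GBYG B=YWOB
After move 5 (U'): U=BGBR F=RGRW R=YWOY B=OROB L=YWOW
After move 6 (R'): R=WYYO U=BOBO F=RGRR D=GGYW B=GRBB
After move 7 (U): U=BBOO F=WYRR R=GRYO B=YWBB L=RGOW
Query 1: B[0] = Y
Query 2: R[2] = Y
Query 3: U[2] = O
Query 4: D[1] = G
Query 5: B[1] = W
Query 6: L[0] = R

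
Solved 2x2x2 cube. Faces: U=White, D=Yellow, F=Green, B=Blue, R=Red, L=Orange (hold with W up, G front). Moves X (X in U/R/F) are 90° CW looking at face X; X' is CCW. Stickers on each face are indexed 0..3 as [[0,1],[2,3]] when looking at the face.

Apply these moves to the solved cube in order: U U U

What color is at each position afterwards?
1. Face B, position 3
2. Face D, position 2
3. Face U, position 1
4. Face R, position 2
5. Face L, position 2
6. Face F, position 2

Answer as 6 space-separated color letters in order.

After move 1 (U): U=WWWW F=RRGG R=BBRR B=OOBB L=GGOO
After move 2 (U): U=WWWW F=BBGG R=OORR B=GGBB L=RROO
After move 3 (U): U=WWWW F=OOGG R=GGRR B=RRBB L=BBOO
Query 1: B[3] = B
Query 2: D[2] = Y
Query 3: U[1] = W
Query 4: R[2] = R
Query 5: L[2] = O
Query 6: F[2] = G

Answer: B Y W R O G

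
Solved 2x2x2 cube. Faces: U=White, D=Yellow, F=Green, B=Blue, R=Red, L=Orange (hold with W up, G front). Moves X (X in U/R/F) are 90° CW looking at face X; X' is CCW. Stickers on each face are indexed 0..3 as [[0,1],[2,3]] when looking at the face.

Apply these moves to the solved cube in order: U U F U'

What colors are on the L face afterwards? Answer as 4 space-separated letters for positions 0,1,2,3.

Answer: G G O Y

Derivation:
After move 1 (U): U=WWWW F=RRGG R=BBRR B=OOBB L=GGOO
After move 2 (U): U=WWWW F=BBGG R=OORR B=GGBB L=RROO
After move 3 (F): F=GBGB U=WWOR R=WOWR D=ROYY L=RYOY
After move 4 (U'): U=WRWO F=RYGB R=GBWR B=WOBB L=GGOY
Query: L face = GGOY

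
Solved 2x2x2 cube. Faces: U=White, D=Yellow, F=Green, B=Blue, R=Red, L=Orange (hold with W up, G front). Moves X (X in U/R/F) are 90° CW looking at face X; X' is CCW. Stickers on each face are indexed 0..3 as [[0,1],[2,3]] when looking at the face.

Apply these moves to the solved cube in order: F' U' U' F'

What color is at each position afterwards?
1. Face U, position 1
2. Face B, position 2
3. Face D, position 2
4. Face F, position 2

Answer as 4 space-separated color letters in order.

Answer: R B Y B

Derivation:
After move 1 (F'): F=GGGG U=WWRR R=YRYR D=OOYY L=OWOW
After move 2 (U'): U=WRWR F=OWGG R=GGYR B=YRBB L=BBOW
After move 3 (U'): U=RRWW F=BBGG R=OWYR B=GGBB L=YROW
After move 4 (F'): F=BGBG U=RROY R=OWOR D=RWYY L=YWOW
Query 1: U[1] = R
Query 2: B[2] = B
Query 3: D[2] = Y
Query 4: F[2] = B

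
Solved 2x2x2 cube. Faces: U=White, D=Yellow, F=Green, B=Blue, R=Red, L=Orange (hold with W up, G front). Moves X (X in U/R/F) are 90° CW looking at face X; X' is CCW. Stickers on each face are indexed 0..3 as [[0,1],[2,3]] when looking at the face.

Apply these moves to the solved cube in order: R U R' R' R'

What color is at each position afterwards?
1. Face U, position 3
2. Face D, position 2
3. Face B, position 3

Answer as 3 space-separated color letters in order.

Answer: Y Y B

Derivation:
After move 1 (R): R=RRRR U=WGWG F=GYGY D=YBYB B=WBWB
After move 2 (U): U=WWGG F=RRGY R=WBRR B=OOWB L=GYOO
After move 3 (R'): R=BRWR U=WWGO F=RWGG D=YRYY B=BOBB
After move 4 (R'): R=RRBW U=WBGB F=RWGO D=YWYG B=YORB
After move 5 (R'): R=RWRB U=WRGY F=RBGB D=YWYO B=GOWB
Query 1: U[3] = Y
Query 2: D[2] = Y
Query 3: B[3] = B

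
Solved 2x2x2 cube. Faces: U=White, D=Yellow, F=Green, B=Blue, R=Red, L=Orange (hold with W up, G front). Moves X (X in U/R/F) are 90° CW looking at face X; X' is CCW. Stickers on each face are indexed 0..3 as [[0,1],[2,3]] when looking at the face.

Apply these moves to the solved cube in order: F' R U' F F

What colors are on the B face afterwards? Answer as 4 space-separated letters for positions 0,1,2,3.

After move 1 (F'): F=GGGG U=WWRR R=YRYR D=OOYY L=OWOW
After move 2 (R): R=YYRR U=WGRG F=GOGY D=OBYB B=RBWB
After move 3 (U'): U=GGWR F=OWGY R=GORR B=YYWB L=RBOW
After move 4 (F): F=GOYW U=GGWB R=WORR D=RGYB L=ROOB
After move 5 (F): F=YGWO U=GGBO R=WOBR D=RWYB L=RROG
Query: B face = YYWB

Answer: Y Y W B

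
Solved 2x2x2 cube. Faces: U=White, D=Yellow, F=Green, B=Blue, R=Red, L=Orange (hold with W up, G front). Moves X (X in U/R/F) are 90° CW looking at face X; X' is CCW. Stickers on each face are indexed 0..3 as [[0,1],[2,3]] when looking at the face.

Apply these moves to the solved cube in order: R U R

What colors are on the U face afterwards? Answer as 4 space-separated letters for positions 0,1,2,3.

After move 1 (R): R=RRRR U=WGWG F=GYGY D=YBYB B=WBWB
After move 2 (U): U=WWGG F=RRGY R=WBRR B=OOWB L=GYOO
After move 3 (R): R=RWRB U=WRGY F=RBGB D=YWYO B=GOWB
Query: U face = WRGY

Answer: W R G Y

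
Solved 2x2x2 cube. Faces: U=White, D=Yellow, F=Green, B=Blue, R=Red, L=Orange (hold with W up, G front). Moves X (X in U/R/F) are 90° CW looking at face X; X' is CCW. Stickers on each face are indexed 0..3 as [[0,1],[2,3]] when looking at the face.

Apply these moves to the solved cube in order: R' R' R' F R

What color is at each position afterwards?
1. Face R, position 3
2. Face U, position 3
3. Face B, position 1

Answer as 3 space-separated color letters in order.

After move 1 (R'): R=RRRR U=WBWB F=GWGW D=YGYG B=YBYB
After move 2 (R'): R=RRRR U=WYWY F=GBGB D=YWYW B=GBGB
After move 3 (R'): R=RRRR U=WGWG F=GYGY D=YBYB B=WBWB
After move 4 (F): F=GGYY U=WGOO R=WRGR D=RRYB L=OYOB
After move 5 (R): R=GWRR U=WGOY F=GRYB D=RWYW B=OBGB
Query 1: R[3] = R
Query 2: U[3] = Y
Query 3: B[1] = B

Answer: R Y B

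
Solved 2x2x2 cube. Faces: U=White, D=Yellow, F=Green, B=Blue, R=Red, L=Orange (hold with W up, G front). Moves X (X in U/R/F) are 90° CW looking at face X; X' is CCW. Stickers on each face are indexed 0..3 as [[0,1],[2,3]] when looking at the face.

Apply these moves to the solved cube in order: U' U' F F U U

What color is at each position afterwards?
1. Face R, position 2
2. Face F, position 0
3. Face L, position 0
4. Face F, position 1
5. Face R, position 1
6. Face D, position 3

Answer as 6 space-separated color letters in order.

Answer: R G O G R Y

Derivation:
After move 1 (U'): U=WWWW F=OOGG R=GGRR B=RRBB L=BBOO
After move 2 (U'): U=WWWW F=BBGG R=OORR B=GGBB L=RROO
After move 3 (F): F=GBGB U=WWOR R=WOWR D=ROYY L=RYOY
After move 4 (F): F=GGBB U=WWYY R=OORR D=WWYY L=RROO
After move 5 (U): U=YWYW F=OOBB R=GGRR B=RRBB L=GGOO
After move 6 (U): U=YYWW F=GGBB R=RRRR B=GGBB L=OOOO
Query 1: R[2] = R
Query 2: F[0] = G
Query 3: L[0] = O
Query 4: F[1] = G
Query 5: R[1] = R
Query 6: D[3] = Y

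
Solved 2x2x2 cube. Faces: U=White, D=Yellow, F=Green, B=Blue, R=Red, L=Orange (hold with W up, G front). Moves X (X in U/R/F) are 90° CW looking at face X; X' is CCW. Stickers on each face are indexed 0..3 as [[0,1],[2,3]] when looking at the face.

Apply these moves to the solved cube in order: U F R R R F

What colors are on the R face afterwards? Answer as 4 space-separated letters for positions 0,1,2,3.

After move 1 (U): U=WWWW F=RRGG R=BBRR B=OOBB L=GGOO
After move 2 (F): F=GRGR U=WWOG R=WBWR D=RBYY L=GYOY
After move 3 (R): R=WWRB U=WROR F=GBGY D=RBYO B=GOWB
After move 4 (R): R=RWBW U=WBOY F=GBGO D=RWYG B=RORB
After move 5 (R): R=BRWW U=WBOO F=GWGG D=RRYR B=YOBB
After move 6 (F): F=GGGW U=WBYY R=OROW D=WBYR L=GROR
Query: R face = OROW

Answer: O R O W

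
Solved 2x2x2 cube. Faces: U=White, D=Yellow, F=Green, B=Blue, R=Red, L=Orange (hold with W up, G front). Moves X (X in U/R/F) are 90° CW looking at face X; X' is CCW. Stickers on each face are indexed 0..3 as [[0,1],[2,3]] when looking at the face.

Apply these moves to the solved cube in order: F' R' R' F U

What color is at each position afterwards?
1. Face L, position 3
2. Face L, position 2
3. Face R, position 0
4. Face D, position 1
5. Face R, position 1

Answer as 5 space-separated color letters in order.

After move 1 (F'): F=GGGG U=WWRR R=YRYR D=OOYY L=OWOW
After move 2 (R'): R=RRYY U=WBRB F=GWGR D=OGYG B=YBOB
After move 3 (R'): R=RYRY U=WORY F=GBGB D=OWYR B=GBGB
After move 4 (F): F=GGBB U=WOWW R=RYYY D=RRYR L=OOOW
After move 5 (U): U=WWWO F=RYBB R=GBYY B=OOGB L=GGOW
Query 1: L[3] = W
Query 2: L[2] = O
Query 3: R[0] = G
Query 4: D[1] = R
Query 5: R[1] = B

Answer: W O G R B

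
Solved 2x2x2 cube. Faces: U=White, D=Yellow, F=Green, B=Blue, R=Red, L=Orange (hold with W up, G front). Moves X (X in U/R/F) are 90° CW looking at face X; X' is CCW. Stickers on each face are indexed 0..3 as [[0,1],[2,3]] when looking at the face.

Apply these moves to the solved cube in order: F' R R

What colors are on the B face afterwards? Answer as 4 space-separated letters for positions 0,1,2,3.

After move 1 (F'): F=GGGG U=WWRR R=YRYR D=OOYY L=OWOW
After move 2 (R): R=YYRR U=WGRG F=GOGY D=OBYB B=RBWB
After move 3 (R): R=RYRY U=WORY F=GBGB D=OWYR B=GBGB
Query: B face = GBGB

Answer: G B G B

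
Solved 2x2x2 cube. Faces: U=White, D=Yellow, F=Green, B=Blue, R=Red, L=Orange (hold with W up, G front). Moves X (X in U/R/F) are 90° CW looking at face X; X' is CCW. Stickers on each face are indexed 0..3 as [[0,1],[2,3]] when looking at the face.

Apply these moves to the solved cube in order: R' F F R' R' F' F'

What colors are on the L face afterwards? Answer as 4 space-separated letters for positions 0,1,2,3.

Answer: O R O R

Derivation:
After move 1 (R'): R=RRRR U=WBWB F=GWGW D=YGYG B=YBYB
After move 2 (F): F=GGWW U=WBOO R=WRBR D=RRYG L=OYOG
After move 3 (F): F=WGWG U=WBGY R=OROR D=BWYG L=OROR
After move 4 (R'): R=RROO U=WYGY F=WBWY D=BGYG B=GBWB
After move 5 (R'): R=RORO U=WWGG F=WYWY D=BBYY B=GBGB
After move 6 (F'): F=YYWW U=WWRR R=BOBO D=RRYY L=OGOG
After move 7 (F'): F=YWYW U=WWBB R=RORO D=GGYY L=OROR
Query: L face = OROR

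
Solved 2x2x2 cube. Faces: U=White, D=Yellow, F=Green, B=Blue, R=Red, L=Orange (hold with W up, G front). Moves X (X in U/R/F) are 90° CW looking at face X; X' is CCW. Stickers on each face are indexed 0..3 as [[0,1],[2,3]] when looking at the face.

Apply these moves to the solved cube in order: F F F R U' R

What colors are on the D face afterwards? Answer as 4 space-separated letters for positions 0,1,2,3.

Answer: O W Y Y

Derivation:
After move 1 (F): F=GGGG U=WWOO R=WRWR D=RRYY L=OYOY
After move 2 (F): F=GGGG U=WWYY R=OROR D=WWYY L=OROR
After move 3 (F): F=GGGG U=WWRR R=YRYR D=OOYY L=OWOW
After move 4 (R): R=YYRR U=WGRG F=GOGY D=OBYB B=RBWB
After move 5 (U'): U=GGWR F=OWGY R=GORR B=YYWB L=RBOW
After move 6 (R): R=RGRO U=GWWY F=OBGB D=OWYY B=RYGB
Query: D face = OWYY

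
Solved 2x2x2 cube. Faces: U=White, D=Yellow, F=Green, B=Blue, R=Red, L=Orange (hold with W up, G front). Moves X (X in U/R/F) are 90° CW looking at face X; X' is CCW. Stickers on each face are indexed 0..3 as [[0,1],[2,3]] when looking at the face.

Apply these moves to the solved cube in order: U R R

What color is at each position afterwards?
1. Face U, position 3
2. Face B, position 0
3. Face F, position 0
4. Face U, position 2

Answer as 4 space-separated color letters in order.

Answer: Y G R W

Derivation:
After move 1 (U): U=WWWW F=RRGG R=BBRR B=OOBB L=GGOO
After move 2 (R): R=RBRB U=WRWG F=RYGY D=YBYO B=WOWB
After move 3 (R): R=RRBB U=WYWY F=RBGO D=YWYW B=GORB
Query 1: U[3] = Y
Query 2: B[0] = G
Query 3: F[0] = R
Query 4: U[2] = W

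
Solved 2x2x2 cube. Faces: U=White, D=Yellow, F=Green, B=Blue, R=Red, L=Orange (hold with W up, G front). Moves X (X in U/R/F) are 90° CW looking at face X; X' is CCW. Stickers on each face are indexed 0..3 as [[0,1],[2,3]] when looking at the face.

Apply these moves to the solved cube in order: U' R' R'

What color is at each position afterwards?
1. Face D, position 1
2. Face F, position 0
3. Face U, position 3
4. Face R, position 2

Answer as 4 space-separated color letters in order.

After move 1 (U'): U=WWWW F=OOGG R=GGRR B=RRBB L=BBOO
After move 2 (R'): R=GRGR U=WBWR F=OWGW D=YOYG B=YRYB
After move 3 (R'): R=RRGG U=WYWY F=OBGR D=YWYW B=GROB
Query 1: D[1] = W
Query 2: F[0] = O
Query 3: U[3] = Y
Query 4: R[2] = G

Answer: W O Y G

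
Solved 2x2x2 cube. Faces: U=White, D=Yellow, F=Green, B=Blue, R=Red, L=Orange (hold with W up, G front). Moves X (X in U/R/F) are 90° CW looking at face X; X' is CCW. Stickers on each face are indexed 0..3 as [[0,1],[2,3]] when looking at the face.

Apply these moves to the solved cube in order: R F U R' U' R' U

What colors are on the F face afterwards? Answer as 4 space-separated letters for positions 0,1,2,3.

After move 1 (R): R=RRRR U=WGWG F=GYGY D=YBYB B=WBWB
After move 2 (F): F=GGYY U=WGOO R=WRGR D=RRYB L=OYOB
After move 3 (U): U=OWOG F=WRYY R=WBGR B=OYWB L=GGOB
After move 4 (R'): R=BRWG U=OWOO F=WWYG D=RRYY B=BYRB
After move 5 (U'): U=WOOO F=GGYG R=WWWG B=BRRB L=BYOB
After move 6 (R'): R=WGWW U=WROB F=GOYO D=RGYG B=YRRB
After move 7 (U): U=OWBR F=WGYO R=YRWW B=BYRB L=GOOB
Query: F face = WGYO

Answer: W G Y O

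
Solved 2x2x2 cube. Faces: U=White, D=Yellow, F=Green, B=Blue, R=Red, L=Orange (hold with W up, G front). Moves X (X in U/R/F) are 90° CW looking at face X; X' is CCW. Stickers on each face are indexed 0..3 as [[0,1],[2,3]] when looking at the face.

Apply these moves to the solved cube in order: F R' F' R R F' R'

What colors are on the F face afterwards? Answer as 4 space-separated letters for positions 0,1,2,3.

After move 1 (F): F=GGGG U=WWOO R=WRWR D=RRYY L=OYOY
After move 2 (R'): R=RRWW U=WBOB F=GWGO D=RGYG B=YBRB
After move 3 (F'): F=WOGG U=WBRW R=GRRW D=YYYG L=OBOO
After move 4 (R): R=RGWR U=WORG F=WYGG D=YRYY B=WBBB
After move 5 (R): R=WRRG U=WYRG F=WRGY D=YBYW B=GBOB
After move 6 (F'): F=RYWG U=WYWR R=BRYG D=BOYW L=OGOR
After move 7 (R'): R=RGBY U=WOWG F=RYWR D=BYYG B=WBOB
Query: F face = RYWR

Answer: R Y W R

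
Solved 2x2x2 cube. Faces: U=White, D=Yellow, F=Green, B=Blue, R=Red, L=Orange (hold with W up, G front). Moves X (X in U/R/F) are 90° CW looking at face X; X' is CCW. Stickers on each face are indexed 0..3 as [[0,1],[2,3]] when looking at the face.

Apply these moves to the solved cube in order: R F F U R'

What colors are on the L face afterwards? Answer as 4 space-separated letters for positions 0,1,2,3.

Answer: Y G O R

Derivation:
After move 1 (R): R=RRRR U=WGWG F=GYGY D=YBYB B=WBWB
After move 2 (F): F=GGYY U=WGOO R=WRGR D=RRYB L=OYOB
After move 3 (F): F=YGYG U=WGBY R=OROR D=GWYB L=OROR
After move 4 (U): U=BWYG F=ORYG R=WBOR B=ORWB L=YGOR
After move 5 (R'): R=BRWO U=BWYO F=OWYG D=GRYG B=BRWB
Query: L face = YGOR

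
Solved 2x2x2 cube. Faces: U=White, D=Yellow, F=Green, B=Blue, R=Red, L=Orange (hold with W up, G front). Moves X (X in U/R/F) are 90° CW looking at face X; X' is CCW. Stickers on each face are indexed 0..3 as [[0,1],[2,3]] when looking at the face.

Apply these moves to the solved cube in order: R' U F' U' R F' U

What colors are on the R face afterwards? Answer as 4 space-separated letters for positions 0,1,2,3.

Answer: Y B W W

Derivation:
After move 1 (R'): R=RRRR U=WBWB F=GWGW D=YGYG B=YBYB
After move 2 (U): U=WWBB F=RRGW R=YBRR B=OOYB L=GWOO
After move 3 (F'): F=RWRG U=WWYR R=GBYR D=WOYG L=GBOB
After move 4 (U'): U=WRWY F=GBRG R=RWYR B=GBYB L=OOOB
After move 5 (R): R=YRRW U=WBWG F=GORG D=WYYG B=YBRB
After move 6 (F'): F=OGGR U=WBYR R=YRWW D=OBYG L=OGOW
After move 7 (U): U=YWRB F=YRGR R=YBWW B=OGRB L=OGOW
Query: R face = YBWW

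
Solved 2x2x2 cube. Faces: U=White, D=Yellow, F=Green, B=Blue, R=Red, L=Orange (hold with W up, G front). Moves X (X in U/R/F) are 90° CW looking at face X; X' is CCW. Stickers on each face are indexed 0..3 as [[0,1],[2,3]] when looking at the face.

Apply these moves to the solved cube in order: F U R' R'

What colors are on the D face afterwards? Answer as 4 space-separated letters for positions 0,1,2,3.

After move 1 (F): F=GGGG U=WWOO R=WRWR D=RRYY L=OYOY
After move 2 (U): U=OWOW F=WRGG R=BBWR B=OYBB L=GGOY
After move 3 (R'): R=BRBW U=OBOO F=WWGW D=RRYG B=YYRB
After move 4 (R'): R=RWBB U=OROY F=WBGO D=RWYW B=GYRB
Query: D face = RWYW

Answer: R W Y W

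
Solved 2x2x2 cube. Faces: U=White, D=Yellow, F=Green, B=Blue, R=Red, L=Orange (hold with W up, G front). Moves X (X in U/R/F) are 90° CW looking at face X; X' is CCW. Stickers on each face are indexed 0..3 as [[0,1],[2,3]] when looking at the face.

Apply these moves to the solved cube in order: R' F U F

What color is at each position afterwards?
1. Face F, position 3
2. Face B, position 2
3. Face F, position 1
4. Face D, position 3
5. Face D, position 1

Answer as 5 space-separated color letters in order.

After move 1 (R'): R=RRRR U=WBWB F=GWGW D=YGYG B=YBYB
After move 2 (F): F=GGWW U=WBOO R=WRBR D=RRYG L=OYOG
After move 3 (U): U=OWOB F=WRWW R=YBBR B=OYYB L=GGOG
After move 4 (F): F=WWWR U=OWGG R=OBBR D=BYYG L=GROR
Query 1: F[3] = R
Query 2: B[2] = Y
Query 3: F[1] = W
Query 4: D[3] = G
Query 5: D[1] = Y

Answer: R Y W G Y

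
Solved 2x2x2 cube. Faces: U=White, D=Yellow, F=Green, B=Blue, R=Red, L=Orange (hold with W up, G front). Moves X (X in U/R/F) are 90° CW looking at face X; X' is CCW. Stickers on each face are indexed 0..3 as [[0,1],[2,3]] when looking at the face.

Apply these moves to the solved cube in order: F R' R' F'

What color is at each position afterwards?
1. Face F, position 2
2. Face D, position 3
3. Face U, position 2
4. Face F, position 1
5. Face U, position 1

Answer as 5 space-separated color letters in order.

Answer: G O R B R

Derivation:
After move 1 (F): F=GGGG U=WWOO R=WRWR D=RRYY L=OYOY
After move 2 (R'): R=RRWW U=WBOB F=GWGO D=RGYG B=YBRB
After move 3 (R'): R=RWRW U=WROY F=GBGB D=RWYO B=GBGB
After move 4 (F'): F=BBGG U=WRRR R=WWRW D=YYYO L=OYOO
Query 1: F[2] = G
Query 2: D[3] = O
Query 3: U[2] = R
Query 4: F[1] = B
Query 5: U[1] = R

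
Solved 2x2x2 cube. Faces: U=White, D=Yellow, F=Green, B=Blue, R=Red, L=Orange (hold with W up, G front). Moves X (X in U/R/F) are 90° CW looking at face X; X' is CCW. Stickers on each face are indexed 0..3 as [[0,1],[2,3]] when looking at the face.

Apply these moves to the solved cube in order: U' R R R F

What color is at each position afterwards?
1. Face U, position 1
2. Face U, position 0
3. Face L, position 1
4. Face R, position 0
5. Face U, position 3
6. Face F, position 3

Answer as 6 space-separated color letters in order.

After move 1 (U'): U=WWWW F=OOGG R=GGRR B=RRBB L=BBOO
After move 2 (R): R=RGRG U=WOWG F=OYGY D=YBYR B=WRWB
After move 3 (R): R=RRGG U=WYWY F=OBGR D=YWYW B=GROB
After move 4 (R): R=GRGR U=WBWR F=OWGW D=YOYG B=YRYB
After move 5 (F): F=GOWW U=WBOB R=WRRR D=GGYG L=BYOO
Query 1: U[1] = B
Query 2: U[0] = W
Query 3: L[1] = Y
Query 4: R[0] = W
Query 5: U[3] = B
Query 6: F[3] = W

Answer: B W Y W B W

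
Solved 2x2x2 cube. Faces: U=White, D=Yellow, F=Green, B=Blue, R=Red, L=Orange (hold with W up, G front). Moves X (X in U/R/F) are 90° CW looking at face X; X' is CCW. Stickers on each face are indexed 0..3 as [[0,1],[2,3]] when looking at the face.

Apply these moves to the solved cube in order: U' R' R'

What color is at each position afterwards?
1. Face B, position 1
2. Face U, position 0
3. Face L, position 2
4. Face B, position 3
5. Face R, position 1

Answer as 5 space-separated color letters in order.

After move 1 (U'): U=WWWW F=OOGG R=GGRR B=RRBB L=BBOO
After move 2 (R'): R=GRGR U=WBWR F=OWGW D=YOYG B=YRYB
After move 3 (R'): R=RRGG U=WYWY F=OBGR D=YWYW B=GROB
Query 1: B[1] = R
Query 2: U[0] = W
Query 3: L[2] = O
Query 4: B[3] = B
Query 5: R[1] = R

Answer: R W O B R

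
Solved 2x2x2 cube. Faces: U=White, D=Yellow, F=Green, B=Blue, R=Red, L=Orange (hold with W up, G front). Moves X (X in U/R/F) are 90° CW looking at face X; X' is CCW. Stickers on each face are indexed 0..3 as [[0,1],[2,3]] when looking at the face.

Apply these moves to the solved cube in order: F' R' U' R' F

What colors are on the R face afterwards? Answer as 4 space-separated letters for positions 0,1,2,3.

After move 1 (F'): F=GGGG U=WWRR R=YRYR D=OOYY L=OWOW
After move 2 (R'): R=RRYY U=WBRB F=GWGR D=OGYG B=YBOB
After move 3 (U'): U=BBWR F=OWGR R=GWYY B=RROB L=YBOW
After move 4 (R'): R=WYGY U=BOWR F=OBGR D=OWYR B=GRGB
After move 5 (F): F=GORB U=BOWB R=WYRY D=GWYR L=YOOW
Query: R face = WYRY

Answer: W Y R Y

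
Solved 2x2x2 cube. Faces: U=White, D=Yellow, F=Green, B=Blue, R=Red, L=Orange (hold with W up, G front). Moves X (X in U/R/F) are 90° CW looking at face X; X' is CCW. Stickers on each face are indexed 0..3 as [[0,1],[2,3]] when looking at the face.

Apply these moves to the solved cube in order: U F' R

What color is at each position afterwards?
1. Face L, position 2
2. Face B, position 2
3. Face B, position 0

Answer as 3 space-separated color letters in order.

After move 1 (U): U=WWWW F=RRGG R=BBRR B=OOBB L=GGOO
After move 2 (F'): F=RGRG U=WWBR R=YBYR D=GOYY L=GWOW
After move 3 (R): R=YYRB U=WGBG F=RORY D=GBYO B=ROWB
Query 1: L[2] = O
Query 2: B[2] = W
Query 3: B[0] = R

Answer: O W R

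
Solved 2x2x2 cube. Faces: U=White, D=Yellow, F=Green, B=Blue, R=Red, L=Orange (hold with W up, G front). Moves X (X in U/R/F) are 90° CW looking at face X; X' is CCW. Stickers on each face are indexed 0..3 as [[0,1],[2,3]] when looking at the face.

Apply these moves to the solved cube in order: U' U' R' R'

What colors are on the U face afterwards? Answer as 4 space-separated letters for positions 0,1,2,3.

After move 1 (U'): U=WWWW F=OOGG R=GGRR B=RRBB L=BBOO
After move 2 (U'): U=WWWW F=BBGG R=OORR B=GGBB L=RROO
After move 3 (R'): R=OROR U=WBWG F=BWGW D=YBYG B=YGYB
After move 4 (R'): R=RROO U=WYWY F=BBGG D=YWYW B=GGBB
Query: U face = WYWY

Answer: W Y W Y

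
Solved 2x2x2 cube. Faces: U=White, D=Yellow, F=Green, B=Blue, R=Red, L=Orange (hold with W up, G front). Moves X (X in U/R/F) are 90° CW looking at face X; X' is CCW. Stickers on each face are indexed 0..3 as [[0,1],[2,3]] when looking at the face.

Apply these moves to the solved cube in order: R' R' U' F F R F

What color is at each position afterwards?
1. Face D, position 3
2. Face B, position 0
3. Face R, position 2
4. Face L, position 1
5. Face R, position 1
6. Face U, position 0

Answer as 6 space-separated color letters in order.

After move 1 (R'): R=RRRR U=WBWB F=GWGW D=YGYG B=YBYB
After move 2 (R'): R=RRRR U=WYWY F=GBGB D=YWYW B=GBGB
After move 3 (U'): U=YYWW F=OOGB R=GBRR B=RRGB L=GBOO
After move 4 (F): F=GOBO U=YYOB R=WBWR D=RGYW L=GYOW
After move 5 (F): F=BGOO U=YYWY R=OBBR D=WWYW L=GROG
After move 6 (R): R=BORB U=YGWO F=BWOW D=WGYR B=YRYB
After move 7 (F): F=OBWW U=YGGR R=WOOB D=RBYR L=GWOG
Query 1: D[3] = R
Query 2: B[0] = Y
Query 3: R[2] = O
Query 4: L[1] = W
Query 5: R[1] = O
Query 6: U[0] = Y

Answer: R Y O W O Y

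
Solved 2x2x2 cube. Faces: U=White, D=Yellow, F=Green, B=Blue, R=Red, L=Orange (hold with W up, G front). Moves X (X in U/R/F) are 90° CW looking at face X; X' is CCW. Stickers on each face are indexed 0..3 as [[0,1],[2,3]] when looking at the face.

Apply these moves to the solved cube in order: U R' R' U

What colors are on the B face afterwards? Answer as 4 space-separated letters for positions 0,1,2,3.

After move 1 (U): U=WWWW F=RRGG R=BBRR B=OOBB L=GGOO
After move 2 (R'): R=BRBR U=WBWO F=RWGW D=YRYG B=YOYB
After move 3 (R'): R=RRBB U=WYWY F=RBGO D=YWYW B=GORB
After move 4 (U): U=WWYY F=RRGO R=GOBB B=GGRB L=RBOO
Query: B face = GGRB

Answer: G G R B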